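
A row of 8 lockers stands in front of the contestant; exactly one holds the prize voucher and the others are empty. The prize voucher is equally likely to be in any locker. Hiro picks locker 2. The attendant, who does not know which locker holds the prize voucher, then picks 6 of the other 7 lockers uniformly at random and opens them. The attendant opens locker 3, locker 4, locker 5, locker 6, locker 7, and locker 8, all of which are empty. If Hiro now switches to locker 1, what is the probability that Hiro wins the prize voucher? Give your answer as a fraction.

Consider each possible location of the prize voucher in turn.
If it is in either of lockers 1 and 2 (prior 1/8 each): the attendant picks exactly this set with probability 1/7 regardless, and none is the prize; weight (1/8)·(1/7) = 1/56 each.
If it is in any of lockers 3, 4, 5, 6, 7, and 8 (prior 1/8 each): that locker was opened and seen not to hold the prize — ruled out; weight (1/8)·0 = 0 each.
The weights sum to 1/28.
So P(the prize voucher in locker 1 | the attendant opened locker 3, locker 4, locker 5, locker 6, locker 7, and locker 8) = (1/56) / (1/28) = 1/2.

1/2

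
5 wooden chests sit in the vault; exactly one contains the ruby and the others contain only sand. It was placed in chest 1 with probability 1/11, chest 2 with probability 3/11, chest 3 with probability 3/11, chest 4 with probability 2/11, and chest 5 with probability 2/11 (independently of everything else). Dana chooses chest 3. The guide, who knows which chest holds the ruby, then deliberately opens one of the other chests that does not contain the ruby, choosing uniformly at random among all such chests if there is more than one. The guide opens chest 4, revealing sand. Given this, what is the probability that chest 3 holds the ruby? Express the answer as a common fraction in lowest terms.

Consider each possible location of the ruby in turn.
If it is in chest 1 (prior 1/11): the guide has 3 equally likely choices, so probability 1/3; weight (1/11)·(1/3) = 1/33.
If it is in chest 2 (prior 3/11): the guide has 3 equally likely choices, so probability 1/3; weight (3/11)·(1/3) = 1/11.
If it is in chest 3 (prior 3/11): the guide has 4 equally likely choices, so probability 1/4; weight (3/11)·(1/4) = 3/44.
If it is in chest 4 (prior 2/11): the guide opened chest 4, so this case is ruled out; weight (2/11)·0 = 0.
If it is in chest 5 (prior 2/11): the guide has 3 equally likely choices, so probability 1/3; weight (2/11)·(1/3) = 2/33.
The weights sum to 1/4.
So P(the ruby in chest 3 | the guide opened chest 4) = (3/44) / (1/4) = 3/11.

3/11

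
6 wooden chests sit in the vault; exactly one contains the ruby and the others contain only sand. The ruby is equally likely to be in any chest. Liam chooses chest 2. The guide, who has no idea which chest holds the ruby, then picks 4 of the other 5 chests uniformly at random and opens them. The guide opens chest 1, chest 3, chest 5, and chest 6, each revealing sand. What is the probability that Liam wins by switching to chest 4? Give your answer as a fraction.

Because the guide chose which chests to open without knowing where the ruby is, the choice is independent of the prize location. Learning that none of the 4 opened chests holds the ruby simply rules out those 4 locations and leaves the remaining 2 chests still equally likely by symmetry.
So P(the ruby in chest 4) = 1/2.

1/2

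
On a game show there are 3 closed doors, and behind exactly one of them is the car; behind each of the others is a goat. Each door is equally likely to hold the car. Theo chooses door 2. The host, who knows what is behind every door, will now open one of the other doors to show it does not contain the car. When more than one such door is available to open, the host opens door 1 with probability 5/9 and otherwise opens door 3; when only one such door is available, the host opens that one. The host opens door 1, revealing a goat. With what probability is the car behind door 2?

5/14

Condition on the true location of the car.
If it is behind door 1 (prior 1/3): the host opened door 1, so this case is ruled out; weight (1/3)·0 = 0.
If it is behind door 2 (prior 1/3): door 1 is available, opened with probability 5/9; weight (1/3)·(5/9) = 5/27.
If it is behind door 3 (prior 1/3): only door 1 is available, probability 1; weight (1/3)·1 = 1/3.
The weights sum to 14/27.
So P(the car behind door 2 | the host opened door 1) = (5/27) / (14/27) = 5/14.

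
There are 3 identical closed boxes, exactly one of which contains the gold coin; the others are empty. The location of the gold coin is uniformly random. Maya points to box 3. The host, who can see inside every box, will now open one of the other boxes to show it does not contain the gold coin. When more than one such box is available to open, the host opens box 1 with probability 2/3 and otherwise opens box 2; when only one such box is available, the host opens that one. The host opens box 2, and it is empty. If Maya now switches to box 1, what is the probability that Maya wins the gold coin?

Condition on the true location of the gold coin.
If it is in box 1 (prior 1/3): only box 2 is available, probability 1; weight (1/3)·1 = 1/3.
If it is in box 2 (prior 1/3): the host opened box 2, so this case is ruled out; weight (1/3)·0 = 0.
If it is in box 3 (prior 1/3): box 1 is available but not opened, probability 1/3; weight (1/3)·(1/3) = 1/9.
The weights sum to 4/9.
So P(the gold coin in box 1 | the host opened box 2) = (1/3) / (4/9) = 3/4.

3/4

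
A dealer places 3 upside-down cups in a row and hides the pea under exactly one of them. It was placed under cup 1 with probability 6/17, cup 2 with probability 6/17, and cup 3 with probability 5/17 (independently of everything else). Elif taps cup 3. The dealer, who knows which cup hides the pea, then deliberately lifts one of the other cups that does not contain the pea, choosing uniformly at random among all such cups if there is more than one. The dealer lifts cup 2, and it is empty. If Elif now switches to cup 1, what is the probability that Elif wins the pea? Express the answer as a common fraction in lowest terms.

12/17

Consider each possible location of the pea in turn.
If it is under cup 1 (prior 6/17): the dealer has no choice, probability 1; weight (6/17)·1 = 6/17.
If it is under cup 2 (prior 6/17): the dealer opened cup 2, so this case is ruled out; weight (6/17)·0 = 0.
If it is under cup 3 (prior 5/17): the dealer has 2 equally likely choices, so probability 1/2; weight (5/17)·(1/2) = 5/34.
The weights sum to 1/2.
So P(the pea under cup 1 | the dealer opened cup 2) = (6/17) / (1/2) = 12/17.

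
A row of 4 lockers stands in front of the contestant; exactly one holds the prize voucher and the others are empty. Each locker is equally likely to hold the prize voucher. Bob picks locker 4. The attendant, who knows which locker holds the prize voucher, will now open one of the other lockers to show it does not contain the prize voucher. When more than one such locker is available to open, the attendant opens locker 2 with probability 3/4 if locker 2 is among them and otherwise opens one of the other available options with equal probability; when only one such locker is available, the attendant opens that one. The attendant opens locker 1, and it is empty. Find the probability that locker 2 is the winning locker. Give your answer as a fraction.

Condition on the true location of the prize voucher.
If it is in locker 1 (prior 1/4): the attendant opened locker 1, so this case is ruled out; weight (1/4)·0 = 0.
If it is in locker 2 (prior 1/4): locker 2 holds the prize so is unavailable; the attendant chooses uniformly among the 2 others, probability 1/2; weight (1/4)·(1/2) = 1/8.
If it is in locker 3 (prior 1/4): locker 2 is available but not opened, probability 1/4; weight (1/4)·(1/4) = 1/16.
If it is in locker 4 (prior 1/4): locker 2 is available but not opened; locker 1 gets probability (1 − 3/4)/2 = 1/8; weight (1/4)·(1/8) = 1/32.
The weights sum to 7/32.
So P(the prize voucher in locker 2 | the attendant opened locker 1) = (1/8) / (7/32) = 4/7.

4/7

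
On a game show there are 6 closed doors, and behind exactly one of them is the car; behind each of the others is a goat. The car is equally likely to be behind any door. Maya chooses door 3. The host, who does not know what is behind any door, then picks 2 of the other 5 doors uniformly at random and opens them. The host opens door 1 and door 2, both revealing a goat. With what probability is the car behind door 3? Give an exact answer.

1/4

Condition on the true location of the car.
If it is behind either of doors 1 and 2 (prior 1/6 each): that door was opened and seen not to hold the prize — ruled out; weight (1/6)·0 = 0 each.
If it is behind any of doors 3, 4, 5, and 6 (prior 1/6 each): the host picks exactly this set with probability 1/10 regardless, and none is the prize; weight (1/6)·(1/10) = 1/60 each.
The weights sum to 1/15.
So P(the car behind door 3 | the host opened door 1 and door 2) = (1/60) / (1/15) = 1/4.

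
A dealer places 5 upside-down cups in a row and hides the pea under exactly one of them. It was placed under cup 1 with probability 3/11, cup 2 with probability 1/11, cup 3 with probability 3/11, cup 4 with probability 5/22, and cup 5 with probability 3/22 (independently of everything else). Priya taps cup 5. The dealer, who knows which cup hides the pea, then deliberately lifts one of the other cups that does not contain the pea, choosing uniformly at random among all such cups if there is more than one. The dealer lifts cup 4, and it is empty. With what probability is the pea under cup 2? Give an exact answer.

8/65

Condition on the true location of the pea.
If it is under either of cups 1 and 3 (prior 3/11 each): the dealer has 3 equally likely choices, so probability 1/3; weight (3/11)·(1/3) = 1/11 each.
If it is under cup 2 (prior 1/11): the dealer has 3 equally likely choices, so probability 1/3; weight (1/11)·(1/3) = 1/33.
If it is under cup 4 (prior 5/22): the dealer opened cup 4, so this case is ruled out; weight (5/22)·0 = 0.
If it is under cup 5 (prior 3/22): the dealer has 4 equally likely choices, so probability 1/4; weight (3/22)·(1/4) = 3/88.
The weights sum to 65/264.
So P(the pea under cup 2 | the dealer opened cup 4) = (1/33) / (65/264) = 8/65.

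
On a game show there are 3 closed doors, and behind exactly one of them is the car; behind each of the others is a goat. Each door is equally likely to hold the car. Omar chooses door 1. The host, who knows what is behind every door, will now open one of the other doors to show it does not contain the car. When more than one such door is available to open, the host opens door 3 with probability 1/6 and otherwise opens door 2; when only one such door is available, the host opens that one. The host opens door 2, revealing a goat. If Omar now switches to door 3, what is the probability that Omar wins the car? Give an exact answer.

6/11

Consider each possible location of the car in turn.
If it is behind door 1 (prior 1/3): door 3 is available but not opened, probability 5/6; weight (1/3)·(5/6) = 5/18.
If it is behind door 2 (prior 1/3): the host opened door 2, so this case is ruled out; weight (1/3)·0 = 0.
If it is behind door 3 (prior 1/3): only door 2 is available, probability 1; weight (1/3)·1 = 1/3.
The weights sum to 11/18.
So P(the car behind door 3 | the host opened door 2) = (1/3) / (11/18) = 6/11.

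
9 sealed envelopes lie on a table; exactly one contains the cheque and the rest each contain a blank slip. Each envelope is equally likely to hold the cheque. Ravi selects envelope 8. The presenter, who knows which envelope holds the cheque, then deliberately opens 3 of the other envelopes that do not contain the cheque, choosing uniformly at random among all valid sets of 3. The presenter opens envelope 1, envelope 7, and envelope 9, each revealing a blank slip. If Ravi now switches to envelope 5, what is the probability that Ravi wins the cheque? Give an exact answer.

Condition on the true location of the cheque.
If it is in any of envelopes 1, 7, and 9 (prior 1/9 each): that envelope was opened and seen not to hold the prize — ruled out; weight (1/9)·0 = 0 each.
If it is in any of envelopes 2, 3, 4, 5, and 6 (prior 1/9 each): the presenter has 35 equally likely choices, so probability 1/35; weight (1/9)·(1/35) = 1/315 each.
If it is in envelope 8 (prior 1/9): the presenter has 56 equally likely choices, so probability 1/56; weight (1/9)·(1/56) = 1/504.
The weights sum to 1/56.
So P(the cheque in envelope 5 | the presenter opened envelope 1, envelope 7, and envelope 9) = (1/315) / (1/56) = 8/45.

8/45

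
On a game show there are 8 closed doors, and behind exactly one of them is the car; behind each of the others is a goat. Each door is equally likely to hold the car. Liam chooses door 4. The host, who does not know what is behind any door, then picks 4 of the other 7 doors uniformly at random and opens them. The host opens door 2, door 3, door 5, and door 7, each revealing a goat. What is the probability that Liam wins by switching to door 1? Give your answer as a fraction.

Consider each possible location of the car in turn.
If it is behind any of doors 1, 4, 6, and 8 (prior 1/8 each): the host picks exactly this set with probability 1/35 regardless, and none is the prize; weight (1/8)·(1/35) = 1/280 each.
If it is behind any of doors 2, 3, 5, and 7 (prior 1/8 each): that door was opened and seen not to hold the prize — ruled out; weight (1/8)·0 = 0 each.
The weights sum to 1/70.
So P(the car behind door 1 | the host opened door 2, door 3, door 5, and door 7) = (1/280) / (1/70) = 1/4.

1/4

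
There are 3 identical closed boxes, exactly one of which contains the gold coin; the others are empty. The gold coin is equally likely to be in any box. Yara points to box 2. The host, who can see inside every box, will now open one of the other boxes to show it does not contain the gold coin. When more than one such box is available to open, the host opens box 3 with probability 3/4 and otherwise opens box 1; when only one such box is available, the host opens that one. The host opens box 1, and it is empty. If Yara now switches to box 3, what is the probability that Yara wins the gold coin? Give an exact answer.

4/5

Condition on the true location of the gold coin.
If it is in box 1 (prior 1/3): the host opened box 1, so this case is ruled out; weight (1/3)·0 = 0.
If it is in box 2 (prior 1/3): box 3 is available but not opened, probability 1/4; weight (1/3)·(1/4) = 1/12.
If it is in box 3 (prior 1/3): only box 1 is available, probability 1; weight (1/3)·1 = 1/3.
The weights sum to 5/12.
So P(the gold coin in box 3 | the host opened box 1) = (1/3) / (5/12) = 4/5.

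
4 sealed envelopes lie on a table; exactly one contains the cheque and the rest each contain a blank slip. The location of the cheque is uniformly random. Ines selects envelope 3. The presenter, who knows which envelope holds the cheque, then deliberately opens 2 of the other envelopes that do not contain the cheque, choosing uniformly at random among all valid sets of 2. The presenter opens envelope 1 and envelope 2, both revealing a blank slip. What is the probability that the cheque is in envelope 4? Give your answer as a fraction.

Condition on the true location of the cheque.
If it is in either of envelopes 1 and 2 (prior 1/4 each): that envelope was opened and seen not to hold the prize — ruled out; weight (1/4)·0 = 0 each.
If it is in envelope 3 (prior 1/4): the presenter has 3 equally likely choices, so probability 1/3; weight (1/4)·(1/3) = 1/12.
If it is in envelope 4 (prior 1/4): the presenter has no choice, probability 1; weight (1/4)·1 = 1/4.
The weights sum to 1/3.
So P(the cheque in envelope 4 | the presenter opened envelope 1 and envelope 2) = (1/4) / (1/3) = 3/4.

3/4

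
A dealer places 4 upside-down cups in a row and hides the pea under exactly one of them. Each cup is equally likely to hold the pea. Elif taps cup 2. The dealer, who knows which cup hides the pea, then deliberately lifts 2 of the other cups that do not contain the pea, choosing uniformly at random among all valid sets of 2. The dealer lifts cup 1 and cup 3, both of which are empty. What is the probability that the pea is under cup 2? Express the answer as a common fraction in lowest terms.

Apply Bayes' rule, conditioning on where the pea actually is.
If it is under either of cups 1 and 3 (prior 1/4 each): that cup was opened and seen not to hold the prize — ruled out; weight (1/4)·0 = 0 each.
If it is under cup 2 (prior 1/4): the dealer has 3 equally likely choices, so probability 1/3; weight (1/4)·(1/3) = 1/12.
If it is under cup 4 (prior 1/4): the dealer has no choice, probability 1; weight (1/4)·1 = 1/4.
The weights sum to 1/3.
So P(the pea under cup 2 | the dealer opened cup 1 and cup 3) = (1/12) / (1/3) = 1/4.

1/4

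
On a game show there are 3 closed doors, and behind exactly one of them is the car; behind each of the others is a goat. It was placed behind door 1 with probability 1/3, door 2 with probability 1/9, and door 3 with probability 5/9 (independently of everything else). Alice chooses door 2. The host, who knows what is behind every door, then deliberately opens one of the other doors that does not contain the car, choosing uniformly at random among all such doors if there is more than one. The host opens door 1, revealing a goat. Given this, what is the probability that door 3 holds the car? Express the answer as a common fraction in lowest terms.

Consider each possible location of the car in turn.
If it is behind door 1 (prior 1/3): the host opened door 1, so this case is ruled out; weight (1/3)·0 = 0.
If it is behind door 2 (prior 1/9): the host has 2 equally likely choices, so probability 1/2; weight (1/9)·(1/2) = 1/18.
If it is behind door 3 (prior 5/9): the host has no choice, probability 1; weight (5/9)·1 = 5/9.
The weights sum to 11/18.
So P(the car behind door 3 | the host opened door 1) = (5/9) / (11/18) = 10/11.

10/11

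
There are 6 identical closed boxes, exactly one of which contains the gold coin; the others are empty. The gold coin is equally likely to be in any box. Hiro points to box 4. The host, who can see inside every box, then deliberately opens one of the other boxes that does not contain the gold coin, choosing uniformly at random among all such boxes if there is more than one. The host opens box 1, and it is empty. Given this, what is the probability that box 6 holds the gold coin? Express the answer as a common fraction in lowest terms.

Consider each possible location of the gold coin in turn.
If it is in box 1 (prior 1/6): the host opened box 1, so this case is ruled out; weight (1/6)·0 = 0.
If it is in any of boxes 2, 3, 5, and 6 (prior 1/6 each): the host has 4 equally likely choices, so probability 1/4; weight (1/6)·(1/4) = 1/24 each.
If it is in box 4 (prior 1/6): the host has 5 equally likely choices, so probability 1/5; weight (1/6)·(1/5) = 1/30.
The weights sum to 1/5.
So P(the gold coin in box 6 | the host opened box 1) = (1/24) / (1/5) = 5/24.

5/24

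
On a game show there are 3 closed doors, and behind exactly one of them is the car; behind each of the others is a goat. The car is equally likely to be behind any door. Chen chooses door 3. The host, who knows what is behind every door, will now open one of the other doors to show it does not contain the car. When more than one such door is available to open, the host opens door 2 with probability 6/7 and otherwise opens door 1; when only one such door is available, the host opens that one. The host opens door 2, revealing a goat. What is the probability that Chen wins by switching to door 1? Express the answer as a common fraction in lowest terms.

Consider each possible location of the car in turn.
If it is behind door 1 (prior 1/3): only door 2 is available, probability 1; weight (1/3)·1 = 1/3.
If it is behind door 2 (prior 1/3): the host opened door 2, so this case is ruled out; weight (1/3)·0 = 0.
If it is behind door 3 (prior 1/3): door 2 is available, opened with probability 6/7; weight (1/3)·(6/7) = 2/7.
The weights sum to 13/21.
So P(the car behind door 1 | the host opened door 2) = (1/3) / (13/21) = 7/13.

7/13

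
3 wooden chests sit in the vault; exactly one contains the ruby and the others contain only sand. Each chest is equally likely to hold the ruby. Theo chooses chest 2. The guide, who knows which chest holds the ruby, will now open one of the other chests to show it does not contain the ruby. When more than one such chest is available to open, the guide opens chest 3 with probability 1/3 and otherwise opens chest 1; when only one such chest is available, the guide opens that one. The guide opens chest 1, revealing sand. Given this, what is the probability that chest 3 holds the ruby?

3/5

Consider each possible location of the ruby in turn.
If it is in chest 1 (prior 1/3): the guide opened chest 1, so this case is ruled out; weight (1/3)·0 = 0.
If it is in chest 2 (prior 1/3): chest 3 is available but not opened, probability 2/3; weight (1/3)·(2/3) = 2/9.
If it is in chest 3 (prior 1/3): only chest 1 is available, probability 1; weight (1/3)·1 = 1/3.
The weights sum to 5/9.
So P(the ruby in chest 3 | the guide opened chest 1) = (1/3) / (5/9) = 3/5.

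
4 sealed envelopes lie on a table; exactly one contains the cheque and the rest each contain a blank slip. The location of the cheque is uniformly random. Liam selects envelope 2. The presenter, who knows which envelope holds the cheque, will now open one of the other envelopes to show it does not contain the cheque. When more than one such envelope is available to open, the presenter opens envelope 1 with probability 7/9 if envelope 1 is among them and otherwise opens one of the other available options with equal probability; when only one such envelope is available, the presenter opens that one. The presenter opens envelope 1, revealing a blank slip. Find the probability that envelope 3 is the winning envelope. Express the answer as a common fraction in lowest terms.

1/3

Apply Bayes' rule, conditioning on where the cheque actually is.
If it is in envelope 1 (prior 1/4): the presenter opened envelope 1, so this case is ruled out; weight (1/4)·0 = 0.
If it is in any of envelopes 2, 3, and 4 (prior 1/4 each): envelope 1 is available, opened with probability 7/9; weight (1/4)·(7/9) = 7/36 each.
The weights sum to 7/12.
So P(the cheque in envelope 3 | the presenter opened envelope 1) = (7/36) / (7/12) = 1/3.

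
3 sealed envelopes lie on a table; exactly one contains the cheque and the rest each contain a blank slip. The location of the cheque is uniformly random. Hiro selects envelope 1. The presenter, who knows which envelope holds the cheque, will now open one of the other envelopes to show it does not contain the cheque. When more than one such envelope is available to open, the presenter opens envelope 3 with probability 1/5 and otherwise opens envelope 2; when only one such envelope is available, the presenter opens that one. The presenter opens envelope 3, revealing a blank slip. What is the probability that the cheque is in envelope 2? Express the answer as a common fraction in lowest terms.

5/6

Apply Bayes' rule, conditioning on where the cheque actually is.
If it is in envelope 1 (prior 1/3): envelope 3 is available, opened with probability 1/5; weight (1/3)·(1/5) = 1/15.
If it is in envelope 2 (prior 1/3): only envelope 3 is available, probability 1; weight (1/3)·1 = 1/3.
If it is in envelope 3 (prior 1/3): the presenter opened envelope 3, so this case is ruled out; weight (1/3)·0 = 0.
The weights sum to 2/5.
So P(the cheque in envelope 2 | the presenter opened envelope 3) = (1/3) / (2/5) = 5/6.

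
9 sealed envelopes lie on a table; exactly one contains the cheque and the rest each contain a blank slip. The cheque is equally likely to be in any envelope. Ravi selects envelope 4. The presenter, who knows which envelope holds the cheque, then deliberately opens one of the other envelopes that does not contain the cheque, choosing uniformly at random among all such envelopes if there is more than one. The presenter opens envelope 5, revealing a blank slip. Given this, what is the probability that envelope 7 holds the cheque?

8/63

Apply Bayes' rule, conditioning on where the cheque actually is.
If it is in any of envelopes 1, 2, 3, 6, 7, 8, and 9 (prior 1/9 each): the presenter has 7 equally likely choices, so probability 1/7; weight (1/9)·(1/7) = 1/63 each.
If it is in envelope 4 (prior 1/9): the presenter has 8 equally likely choices, so probability 1/8; weight (1/9)·(1/8) = 1/72.
If it is in envelope 5 (prior 1/9): the presenter opened envelope 5, so this case is ruled out; weight (1/9)·0 = 0.
The weights sum to 1/8.
So P(the cheque in envelope 7 | the presenter opened envelope 5) = (1/63) / (1/8) = 8/63.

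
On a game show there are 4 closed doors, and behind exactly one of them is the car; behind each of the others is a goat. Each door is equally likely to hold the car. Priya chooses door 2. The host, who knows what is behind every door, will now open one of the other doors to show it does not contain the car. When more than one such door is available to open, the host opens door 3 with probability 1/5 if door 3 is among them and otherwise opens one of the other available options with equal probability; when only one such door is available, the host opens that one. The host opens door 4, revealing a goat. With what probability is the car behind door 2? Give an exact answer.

4/17

Condition on the true location of the car.
If it is behind door 1 (prior 1/4): door 3 is available but not opened, probability 4/5; weight (1/4)·(4/5) = 1/5.
If it is behind door 2 (prior 1/4): door 3 is available but not opened; door 4 gets probability (1 − 1/5)/2 = 2/5; weight (1/4)·(2/5) = 1/10.
If it is behind door 3 (prior 1/4): door 3 holds the prize so is unavailable; the host chooses uniformly among the 2 others, probability 1/2; weight (1/4)·(1/2) = 1/8.
If it is behind door 4 (prior 1/4): the host opened door 4, so this case is ruled out; weight (1/4)·0 = 0.
The weights sum to 17/40.
So P(the car behind door 2 | the host opened door 4) = (1/10) / (17/40) = 4/17.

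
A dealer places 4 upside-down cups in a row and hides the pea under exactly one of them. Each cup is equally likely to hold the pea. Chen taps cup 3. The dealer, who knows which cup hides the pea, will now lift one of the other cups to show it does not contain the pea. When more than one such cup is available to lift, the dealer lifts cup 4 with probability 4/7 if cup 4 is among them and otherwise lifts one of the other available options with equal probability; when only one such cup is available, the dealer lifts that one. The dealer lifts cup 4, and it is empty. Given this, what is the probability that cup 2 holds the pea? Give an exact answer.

Consider each possible location of the pea in turn.
If it is under any of cups 1, 2, and 3 (prior 1/4 each): cup 4 is available, opened with probability 4/7; weight (1/4)·(4/7) = 1/7 each.
If it is under cup 4 (prior 1/4): the dealer opened cup 4, so this case is ruled out; weight (1/4)·0 = 0.
The weights sum to 3/7.
So P(the pea under cup 2 | the dealer opened cup 4) = (1/7) / (3/7) = 1/3.

1/3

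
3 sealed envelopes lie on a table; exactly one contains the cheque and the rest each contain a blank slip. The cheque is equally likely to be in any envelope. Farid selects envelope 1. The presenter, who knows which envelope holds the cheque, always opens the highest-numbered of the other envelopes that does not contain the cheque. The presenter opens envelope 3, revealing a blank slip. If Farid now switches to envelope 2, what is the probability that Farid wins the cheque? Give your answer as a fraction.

Apply Bayes' rule, conditioning on where the cheque actually is.
If it is in either of envelopes 1 and 2 (prior 1/3 each): envelope 3 is the highest-numbered option available, probability 1; weight (1/3)·1 = 1/3 each.
If it is in envelope 3 (prior 1/3): the presenter opened envelope 3, so this case is ruled out; weight (1/3)·0 = 0.
The weights sum to 2/3.
So P(the cheque in envelope 2 | the presenter opened envelope 3) = (1/3) / (2/3) = 1/2.

1/2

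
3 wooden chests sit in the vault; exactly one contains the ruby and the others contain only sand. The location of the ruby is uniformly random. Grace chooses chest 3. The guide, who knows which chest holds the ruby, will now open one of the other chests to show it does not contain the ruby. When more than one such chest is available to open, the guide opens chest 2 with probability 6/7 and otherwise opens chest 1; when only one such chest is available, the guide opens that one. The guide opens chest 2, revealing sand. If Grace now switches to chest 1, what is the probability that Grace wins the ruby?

Consider each possible location of the ruby in turn.
If it is in chest 1 (prior 1/3): only chest 2 is available, probability 1; weight (1/3)·1 = 1/3.
If it is in chest 2 (prior 1/3): the guide opened chest 2, so this case is ruled out; weight (1/3)·0 = 0.
If it is in chest 3 (prior 1/3): chest 2 is available, opened with probability 6/7; weight (1/3)·(6/7) = 2/7.
The weights sum to 13/21.
So P(the ruby in chest 1 | the guide opened chest 2) = (1/3) / (13/21) = 7/13.

7/13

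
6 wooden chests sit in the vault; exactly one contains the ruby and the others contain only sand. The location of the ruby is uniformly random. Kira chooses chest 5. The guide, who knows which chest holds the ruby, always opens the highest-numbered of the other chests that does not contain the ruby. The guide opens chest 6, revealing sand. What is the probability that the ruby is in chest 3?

1/5

Condition on the true location of the ruby.
If it is in any of chests 1, 2, 3, 4, and 5 (prior 1/6 each): chest 6 is the highest-numbered option available, probability 1; weight (1/6)·1 = 1/6 each.
If it is in chest 6 (prior 1/6): the guide opened chest 6, so this case is ruled out; weight (1/6)·0 = 0.
The weights sum to 5/6.
So P(the ruby in chest 3 | the guide opened chest 6) = (1/6) / (5/6) = 1/5.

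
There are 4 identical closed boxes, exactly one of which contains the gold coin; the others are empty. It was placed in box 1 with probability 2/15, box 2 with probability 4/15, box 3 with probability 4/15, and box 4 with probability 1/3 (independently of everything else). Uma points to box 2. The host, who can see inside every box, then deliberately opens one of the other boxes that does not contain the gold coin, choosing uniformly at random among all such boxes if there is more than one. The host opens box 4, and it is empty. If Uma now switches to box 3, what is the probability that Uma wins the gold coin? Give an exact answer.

6/13

Consider each possible location of the gold coin in turn.
If it is in box 1 (prior 2/15): the host has 2 equally likely choices, so probability 1/2; weight (2/15)·(1/2) = 1/15.
If it is in box 2 (prior 4/15): the host has 3 equally likely choices, so probability 1/3; weight (4/15)·(1/3) = 4/45.
If it is in box 3 (prior 4/15): the host has 2 equally likely choices, so probability 1/2; weight (4/15)·(1/2) = 2/15.
If it is in box 4 (prior 1/3): the host opened box 4, so this case is ruled out; weight (1/3)·0 = 0.
The weights sum to 13/45.
So P(the gold coin in box 3 | the host opened box 4) = (2/15) / (13/45) = 6/13.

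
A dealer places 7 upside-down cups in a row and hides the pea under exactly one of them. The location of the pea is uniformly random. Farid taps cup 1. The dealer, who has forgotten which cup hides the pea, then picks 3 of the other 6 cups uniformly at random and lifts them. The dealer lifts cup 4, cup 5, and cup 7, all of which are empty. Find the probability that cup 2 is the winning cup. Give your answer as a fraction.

Because the dealer chose which cups to lift without knowing where the pea is, the choice is independent of the prize location. Learning that none of the 3 opened cups holds the pea simply rules out those 3 locations and leaves the remaining 4 cups still equally likely by symmetry.
So P(the pea under cup 2) = 1/4.

1/4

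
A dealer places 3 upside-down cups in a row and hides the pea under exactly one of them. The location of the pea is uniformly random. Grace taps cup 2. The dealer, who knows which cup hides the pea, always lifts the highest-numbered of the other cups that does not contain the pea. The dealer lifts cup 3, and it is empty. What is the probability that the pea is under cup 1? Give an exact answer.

1/2

Consider each possible location of the pea in turn.
If it is under either of cups 1 and 2 (prior 1/3 each): cup 3 is the highest-numbered option available, probability 1; weight (1/3)·1 = 1/3 each.
If it is under cup 3 (prior 1/3): the dealer opened cup 3, so this case is ruled out; weight (1/3)·0 = 0.
The weights sum to 2/3.
So P(the pea under cup 1 | the dealer opened cup 3) = (1/3) / (2/3) = 1/2.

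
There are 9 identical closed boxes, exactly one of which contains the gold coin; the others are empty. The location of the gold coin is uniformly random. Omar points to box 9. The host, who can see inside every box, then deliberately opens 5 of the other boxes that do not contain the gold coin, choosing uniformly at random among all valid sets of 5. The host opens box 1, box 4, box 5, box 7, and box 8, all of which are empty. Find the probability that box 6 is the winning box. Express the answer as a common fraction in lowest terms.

8/27

Apply Bayes' rule, conditioning on where the gold coin actually is.
If it is in any of boxes 1, 4, 5, 7, and 8 (prior 1/9 each): that box was opened and seen not to hold the prize — ruled out; weight (1/9)·0 = 0 each.
If it is in any of boxes 2, 3, and 6 (prior 1/9 each): the host has 21 equally likely choices, so probability 1/21; weight (1/9)·(1/21) = 1/189 each.
If it is in box 9 (prior 1/9): the host has 56 equally likely choices, so probability 1/56; weight (1/9)·(1/56) = 1/504.
The weights sum to 1/56.
So P(the gold coin in box 6 | the host opened box 1, box 4, box 5, box 7, and box 8) = (1/189) / (1/56) = 8/27.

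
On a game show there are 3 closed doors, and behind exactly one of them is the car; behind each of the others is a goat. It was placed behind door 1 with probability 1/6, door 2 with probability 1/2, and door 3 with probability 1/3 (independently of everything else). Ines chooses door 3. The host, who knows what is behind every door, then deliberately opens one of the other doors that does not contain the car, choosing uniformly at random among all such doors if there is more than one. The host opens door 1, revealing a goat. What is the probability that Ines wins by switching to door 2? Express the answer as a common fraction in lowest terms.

Apply Bayes' rule, conditioning on where the car actually is.
If it is behind door 1 (prior 1/6): the host opened door 1, so this case is ruled out; weight (1/6)·0 = 0.
If it is behind door 2 (prior 1/2): the host has no choice, probability 1; weight (1/2)·1 = 1/2.
If it is behind door 3 (prior 1/3): the host has 2 equally likely choices, so probability 1/2; weight (1/3)·(1/2) = 1/6.
The weights sum to 2/3.
So P(the car behind door 2 | the host opened door 1) = (1/2) / (2/3) = 3/4.

3/4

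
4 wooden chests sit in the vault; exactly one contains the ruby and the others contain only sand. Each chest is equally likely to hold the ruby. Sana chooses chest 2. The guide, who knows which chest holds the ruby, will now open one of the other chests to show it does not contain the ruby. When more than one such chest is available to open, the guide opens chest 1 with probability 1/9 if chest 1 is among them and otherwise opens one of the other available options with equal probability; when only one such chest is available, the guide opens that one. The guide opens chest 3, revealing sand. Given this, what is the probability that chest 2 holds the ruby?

8/33

Condition on the true location of the ruby.
If it is in chest 1 (prior 1/4): chest 1 holds the prize so is unavailable; the guide chooses uniformly among the 2 others, probability 1/2; weight (1/4)·(1/2) = 1/8.
If it is in chest 2 (prior 1/4): chest 1 is available but not opened; chest 3 gets probability (1 − 1/9)/2 = 4/9; weight (1/4)·(4/9) = 1/9.
If it is in chest 3 (prior 1/4): the guide opened chest 3, so this case is ruled out; weight (1/4)·0 = 0.
If it is in chest 4 (prior 1/4): chest 1 is available but not opened, probability 8/9; weight (1/4)·(8/9) = 2/9.
The weights sum to 11/24.
So P(the ruby in chest 2 | the guide opened chest 3) = (1/9) / (11/24) = 8/33.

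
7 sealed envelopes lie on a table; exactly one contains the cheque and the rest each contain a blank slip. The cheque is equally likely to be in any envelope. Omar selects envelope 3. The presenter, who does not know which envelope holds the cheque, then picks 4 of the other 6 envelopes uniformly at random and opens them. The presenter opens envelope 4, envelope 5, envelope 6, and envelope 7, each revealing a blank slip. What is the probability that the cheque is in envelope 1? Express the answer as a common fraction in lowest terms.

1/3

Consider each possible location of the cheque in turn.
If it is in any of envelopes 1, 2, and 3 (prior 1/7 each): the presenter picks exactly this set with probability 1/15 regardless, and none is the prize; weight (1/7)·(1/15) = 1/105 each.
If it is in any of envelopes 4, 5, 6, and 7 (prior 1/7 each): that envelope was opened and seen not to hold the prize — ruled out; weight (1/7)·0 = 0 each.
The weights sum to 1/35.
So P(the cheque in envelope 1 | the presenter opened envelope 4, envelope 5, envelope 6, and envelope 7) = (1/105) / (1/35) = 1/3.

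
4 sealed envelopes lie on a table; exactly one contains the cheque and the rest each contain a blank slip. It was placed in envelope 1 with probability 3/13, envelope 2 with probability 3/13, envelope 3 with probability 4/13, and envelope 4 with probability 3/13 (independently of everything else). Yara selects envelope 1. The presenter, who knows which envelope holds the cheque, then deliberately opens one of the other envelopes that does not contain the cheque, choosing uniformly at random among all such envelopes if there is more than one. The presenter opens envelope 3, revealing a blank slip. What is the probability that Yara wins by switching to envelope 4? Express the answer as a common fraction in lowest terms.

Condition on the true location of the cheque.
If it is in envelope 1 (prior 3/13): the presenter has 3 equally likely choices, so probability 1/3; weight (3/13)·(1/3) = 1/13.
If it is in either of envelopes 2 and 4 (prior 3/13 each): the presenter has 2 equally likely choices, so probability 1/2; weight (3/13)·(1/2) = 3/26 each.
If it is in envelope 3 (prior 4/13): the presenter opened envelope 3, so this case is ruled out; weight (4/13)·0 = 0.
The weights sum to 4/13.
So P(the cheque in envelope 4 | the presenter opened envelope 3) = (3/26) / (4/13) = 3/8.

3/8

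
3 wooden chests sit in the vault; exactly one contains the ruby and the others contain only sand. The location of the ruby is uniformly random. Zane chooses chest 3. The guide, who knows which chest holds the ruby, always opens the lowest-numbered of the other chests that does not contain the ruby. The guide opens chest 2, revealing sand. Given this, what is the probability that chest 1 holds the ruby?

1

Apply Bayes' rule, conditioning on where the ruby actually is.
If it is in chest 1 (prior 1/3): chest 2 is the lowest-numbered option available, probability 1; weight (1/3)·1 = 1/3.
If it is in chest 2 (prior 1/3): the guide opened chest 2, so this case is ruled out; weight (1/3)·0 = 0.
If it is in chest 3 (prior 1/3): the guide would have opened chest 1 instead, probability 0; weight (1/3)·0 = 0.
The weights sum to 1/3.
So P(the ruby in chest 1 | the guide opened chest 2) = (1/3) / (1/3) = 1.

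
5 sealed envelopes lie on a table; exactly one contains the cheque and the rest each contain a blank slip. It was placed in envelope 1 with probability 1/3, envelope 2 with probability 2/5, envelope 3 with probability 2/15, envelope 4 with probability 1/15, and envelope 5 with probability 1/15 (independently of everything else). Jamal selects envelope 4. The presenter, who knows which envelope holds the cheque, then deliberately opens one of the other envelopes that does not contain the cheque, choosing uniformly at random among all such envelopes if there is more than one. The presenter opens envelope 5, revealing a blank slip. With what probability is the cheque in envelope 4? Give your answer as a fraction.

3/55

Consider each possible location of the cheque in turn.
If it is in envelope 1 (prior 1/3): the presenter has 3 equally likely choices, so probability 1/3; weight (1/3)·(1/3) = 1/9.
If it is in envelope 2 (prior 2/5): the presenter has 3 equally likely choices, so probability 1/3; weight (2/5)·(1/3) = 2/15.
If it is in envelope 3 (prior 2/15): the presenter has 3 equally likely choices, so probability 1/3; weight (2/15)·(1/3) = 2/45.
If it is in envelope 4 (prior 1/15): the presenter has 4 equally likely choices, so probability 1/4; weight (1/15)·(1/4) = 1/60.
If it is in envelope 5 (prior 1/15): the presenter opened envelope 5, so this case is ruled out; weight (1/15)·0 = 0.
The weights sum to 11/36.
So P(the cheque in envelope 4 | the presenter opened envelope 5) = (1/60) / (11/36) = 3/55.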